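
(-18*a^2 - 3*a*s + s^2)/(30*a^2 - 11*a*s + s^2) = (3*a + s)/(-5*a + s)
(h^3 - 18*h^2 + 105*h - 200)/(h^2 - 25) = (h^2 - 13*h + 40)/(h + 5)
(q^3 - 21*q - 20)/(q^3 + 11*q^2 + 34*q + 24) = (q - 5)/(q + 6)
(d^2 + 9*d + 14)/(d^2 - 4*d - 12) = (d + 7)/(d - 6)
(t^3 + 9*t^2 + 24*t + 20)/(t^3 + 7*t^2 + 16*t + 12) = (t + 5)/(t + 3)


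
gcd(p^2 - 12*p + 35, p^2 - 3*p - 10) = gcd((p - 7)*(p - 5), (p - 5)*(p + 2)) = p - 5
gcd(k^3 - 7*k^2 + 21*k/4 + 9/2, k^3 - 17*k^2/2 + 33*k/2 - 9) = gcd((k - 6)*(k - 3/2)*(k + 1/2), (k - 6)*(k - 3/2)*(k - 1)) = k^2 - 15*k/2 + 9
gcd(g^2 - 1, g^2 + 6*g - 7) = g - 1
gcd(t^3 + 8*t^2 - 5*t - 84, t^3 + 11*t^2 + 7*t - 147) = t^2 + 4*t - 21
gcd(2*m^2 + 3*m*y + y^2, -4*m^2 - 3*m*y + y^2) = m + y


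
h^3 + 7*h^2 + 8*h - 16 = (h - 1)*(h + 4)^2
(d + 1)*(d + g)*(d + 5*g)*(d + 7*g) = d^4 + 13*d^3*g + d^3 + 47*d^2*g^2 + 13*d^2*g + 35*d*g^3 + 47*d*g^2 + 35*g^3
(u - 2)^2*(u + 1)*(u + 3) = u^4 - 9*u^2 + 4*u + 12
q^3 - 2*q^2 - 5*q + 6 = (q - 3)*(q - 1)*(q + 2)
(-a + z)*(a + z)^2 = -a^3 - a^2*z + a*z^2 + z^3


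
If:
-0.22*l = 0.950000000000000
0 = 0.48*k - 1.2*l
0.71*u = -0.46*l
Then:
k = -10.80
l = -4.32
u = 2.80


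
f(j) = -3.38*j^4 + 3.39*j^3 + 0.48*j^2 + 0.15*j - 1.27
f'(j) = -13.52*j^3 + 10.17*j^2 + 0.96*j + 0.15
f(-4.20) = -1296.34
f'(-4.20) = 1177.19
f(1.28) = -2.26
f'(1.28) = -10.31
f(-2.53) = -191.96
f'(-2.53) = 281.76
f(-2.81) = -283.86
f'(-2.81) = 377.74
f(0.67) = -0.62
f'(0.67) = 1.29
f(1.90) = -20.05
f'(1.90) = -54.05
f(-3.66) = -768.11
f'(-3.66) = 795.73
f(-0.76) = -3.72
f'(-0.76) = 11.23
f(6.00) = -3631.33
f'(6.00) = -2548.29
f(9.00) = -19665.91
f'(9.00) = -9023.52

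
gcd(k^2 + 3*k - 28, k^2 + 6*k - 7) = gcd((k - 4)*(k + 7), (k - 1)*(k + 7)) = k + 7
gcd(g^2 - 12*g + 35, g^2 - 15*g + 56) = g - 7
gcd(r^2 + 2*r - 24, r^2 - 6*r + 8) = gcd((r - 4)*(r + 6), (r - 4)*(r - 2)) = r - 4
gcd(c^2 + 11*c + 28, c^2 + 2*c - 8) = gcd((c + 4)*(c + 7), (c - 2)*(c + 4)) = c + 4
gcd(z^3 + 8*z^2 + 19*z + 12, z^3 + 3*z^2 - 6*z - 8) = z^2 + 5*z + 4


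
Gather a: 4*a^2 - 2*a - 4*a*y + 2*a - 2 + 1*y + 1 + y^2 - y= 4*a^2 - 4*a*y + y^2 - 1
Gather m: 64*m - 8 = 64*m - 8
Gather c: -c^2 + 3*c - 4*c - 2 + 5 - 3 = -c^2 - c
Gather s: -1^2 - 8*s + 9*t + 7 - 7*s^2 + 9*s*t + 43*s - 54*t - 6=-7*s^2 + s*(9*t + 35) - 45*t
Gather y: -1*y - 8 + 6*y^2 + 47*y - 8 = 6*y^2 + 46*y - 16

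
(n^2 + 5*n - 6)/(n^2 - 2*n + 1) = (n + 6)/(n - 1)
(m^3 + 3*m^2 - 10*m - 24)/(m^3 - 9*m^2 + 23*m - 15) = (m^2 + 6*m + 8)/(m^2 - 6*m + 5)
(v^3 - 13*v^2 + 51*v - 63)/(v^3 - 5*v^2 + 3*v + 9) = (v - 7)/(v + 1)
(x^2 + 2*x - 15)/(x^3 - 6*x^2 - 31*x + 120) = 1/(x - 8)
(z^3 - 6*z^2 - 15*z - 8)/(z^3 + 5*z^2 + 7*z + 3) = (z - 8)/(z + 3)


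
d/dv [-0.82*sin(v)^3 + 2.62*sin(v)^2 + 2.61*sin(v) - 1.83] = (-2.46*sin(v)^2 + 5.24*sin(v) + 2.61)*cos(v)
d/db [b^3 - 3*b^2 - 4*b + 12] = 3*b^2 - 6*b - 4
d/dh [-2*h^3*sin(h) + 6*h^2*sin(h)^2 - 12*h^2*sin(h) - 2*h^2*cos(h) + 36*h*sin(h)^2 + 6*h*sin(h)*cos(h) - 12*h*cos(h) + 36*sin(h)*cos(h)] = -2*h^3*cos(h) - 4*h^2*sin(h) + 6*h^2*sin(2*h) - 12*h^2*cos(h) - 12*h*sin(h) + 36*h*sin(2*h) - 4*h*cos(h) + 6*h + 3*sin(2*h) - 12*cos(h) + 18*cos(2*h) + 18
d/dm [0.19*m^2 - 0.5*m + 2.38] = 0.38*m - 0.5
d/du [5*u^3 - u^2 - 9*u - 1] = 15*u^2 - 2*u - 9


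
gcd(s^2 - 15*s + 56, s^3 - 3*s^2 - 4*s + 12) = 1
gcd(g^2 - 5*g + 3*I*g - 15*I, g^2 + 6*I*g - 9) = g + 3*I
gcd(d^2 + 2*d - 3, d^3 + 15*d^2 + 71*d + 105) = d + 3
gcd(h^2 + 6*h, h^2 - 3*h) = h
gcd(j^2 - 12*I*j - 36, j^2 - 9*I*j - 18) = j - 6*I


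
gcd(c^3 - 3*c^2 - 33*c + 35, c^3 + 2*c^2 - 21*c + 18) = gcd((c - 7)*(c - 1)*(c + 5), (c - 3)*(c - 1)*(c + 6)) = c - 1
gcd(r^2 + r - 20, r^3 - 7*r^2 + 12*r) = r - 4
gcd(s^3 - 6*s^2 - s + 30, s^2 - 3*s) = s - 3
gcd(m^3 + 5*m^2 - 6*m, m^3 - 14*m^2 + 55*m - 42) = m - 1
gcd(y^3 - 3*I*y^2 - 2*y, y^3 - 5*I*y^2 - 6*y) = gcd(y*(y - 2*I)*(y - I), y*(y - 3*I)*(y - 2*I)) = y^2 - 2*I*y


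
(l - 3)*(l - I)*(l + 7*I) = l^3 - 3*l^2 + 6*I*l^2 + 7*l - 18*I*l - 21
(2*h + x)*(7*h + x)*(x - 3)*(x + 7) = 14*h^2*x^2 + 56*h^2*x - 294*h^2 + 9*h*x^3 + 36*h*x^2 - 189*h*x + x^4 + 4*x^3 - 21*x^2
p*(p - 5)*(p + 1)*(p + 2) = p^4 - 2*p^3 - 13*p^2 - 10*p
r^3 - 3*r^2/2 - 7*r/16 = r*(r - 7/4)*(r + 1/4)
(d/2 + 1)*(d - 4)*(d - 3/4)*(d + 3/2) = d^4/2 - 5*d^3/8 - 85*d^2/16 - 15*d/8 + 9/2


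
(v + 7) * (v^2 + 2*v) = v^3 + 9*v^2 + 14*v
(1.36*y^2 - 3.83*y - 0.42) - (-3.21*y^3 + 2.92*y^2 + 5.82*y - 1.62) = 3.21*y^3 - 1.56*y^2 - 9.65*y + 1.2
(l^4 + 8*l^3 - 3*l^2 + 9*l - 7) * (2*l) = 2*l^5 + 16*l^4 - 6*l^3 + 18*l^2 - 14*l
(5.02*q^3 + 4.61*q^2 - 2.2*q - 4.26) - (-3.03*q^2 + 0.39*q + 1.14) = 5.02*q^3 + 7.64*q^2 - 2.59*q - 5.4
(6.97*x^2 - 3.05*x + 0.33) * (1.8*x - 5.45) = 12.546*x^3 - 43.4765*x^2 + 17.2165*x - 1.7985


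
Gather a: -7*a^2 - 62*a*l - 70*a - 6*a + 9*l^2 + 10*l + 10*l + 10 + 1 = -7*a^2 + a*(-62*l - 76) + 9*l^2 + 20*l + 11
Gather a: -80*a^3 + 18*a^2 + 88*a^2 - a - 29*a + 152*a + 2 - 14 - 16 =-80*a^3 + 106*a^2 + 122*a - 28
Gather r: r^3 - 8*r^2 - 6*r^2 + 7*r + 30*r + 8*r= r^3 - 14*r^2 + 45*r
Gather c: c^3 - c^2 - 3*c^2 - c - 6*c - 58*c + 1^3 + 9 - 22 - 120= c^3 - 4*c^2 - 65*c - 132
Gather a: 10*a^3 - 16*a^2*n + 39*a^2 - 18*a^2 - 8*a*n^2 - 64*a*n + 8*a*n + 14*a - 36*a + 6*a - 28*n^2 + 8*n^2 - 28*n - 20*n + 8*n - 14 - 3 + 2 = 10*a^3 + a^2*(21 - 16*n) + a*(-8*n^2 - 56*n - 16) - 20*n^2 - 40*n - 15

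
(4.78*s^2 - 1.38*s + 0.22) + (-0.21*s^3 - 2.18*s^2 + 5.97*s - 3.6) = -0.21*s^3 + 2.6*s^2 + 4.59*s - 3.38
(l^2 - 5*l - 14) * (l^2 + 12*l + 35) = l^4 + 7*l^3 - 39*l^2 - 343*l - 490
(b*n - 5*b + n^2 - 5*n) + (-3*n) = b*n - 5*b + n^2 - 8*n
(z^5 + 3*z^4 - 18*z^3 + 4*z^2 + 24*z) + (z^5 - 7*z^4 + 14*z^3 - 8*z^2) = 2*z^5 - 4*z^4 - 4*z^3 - 4*z^2 + 24*z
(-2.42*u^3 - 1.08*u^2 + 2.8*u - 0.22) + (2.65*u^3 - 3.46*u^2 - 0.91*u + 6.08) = 0.23*u^3 - 4.54*u^2 + 1.89*u + 5.86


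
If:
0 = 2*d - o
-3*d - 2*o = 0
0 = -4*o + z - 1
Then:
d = 0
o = 0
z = 1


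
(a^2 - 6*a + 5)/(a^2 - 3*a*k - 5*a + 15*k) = (a - 1)/(a - 3*k)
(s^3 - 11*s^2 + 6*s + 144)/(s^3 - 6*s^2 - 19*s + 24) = (s - 6)/(s - 1)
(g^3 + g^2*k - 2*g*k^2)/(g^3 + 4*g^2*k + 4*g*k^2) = (g - k)/(g + 2*k)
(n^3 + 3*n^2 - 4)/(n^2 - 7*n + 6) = (n^2 + 4*n + 4)/(n - 6)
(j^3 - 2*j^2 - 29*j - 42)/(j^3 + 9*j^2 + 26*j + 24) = (j - 7)/(j + 4)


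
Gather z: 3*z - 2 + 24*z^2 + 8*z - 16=24*z^2 + 11*z - 18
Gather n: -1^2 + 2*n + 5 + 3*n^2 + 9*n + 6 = 3*n^2 + 11*n + 10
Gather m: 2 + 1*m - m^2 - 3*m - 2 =-m^2 - 2*m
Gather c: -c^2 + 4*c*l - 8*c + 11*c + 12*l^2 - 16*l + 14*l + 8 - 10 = -c^2 + c*(4*l + 3) + 12*l^2 - 2*l - 2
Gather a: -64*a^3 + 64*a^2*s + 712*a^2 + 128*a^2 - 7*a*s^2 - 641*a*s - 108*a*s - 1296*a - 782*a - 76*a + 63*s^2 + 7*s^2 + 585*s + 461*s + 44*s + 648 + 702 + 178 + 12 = -64*a^3 + a^2*(64*s + 840) + a*(-7*s^2 - 749*s - 2154) + 70*s^2 + 1090*s + 1540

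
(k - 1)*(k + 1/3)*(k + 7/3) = k^3 + 5*k^2/3 - 17*k/9 - 7/9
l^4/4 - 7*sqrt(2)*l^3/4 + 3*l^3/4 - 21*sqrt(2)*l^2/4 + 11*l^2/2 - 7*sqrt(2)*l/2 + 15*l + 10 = (l/2 + 1/2)*(l/2 + 1)*(l - 5*sqrt(2))*(l - 2*sqrt(2))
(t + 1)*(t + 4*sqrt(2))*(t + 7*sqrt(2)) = t^3 + t^2 + 11*sqrt(2)*t^2 + 11*sqrt(2)*t + 56*t + 56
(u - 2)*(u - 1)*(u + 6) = u^3 + 3*u^2 - 16*u + 12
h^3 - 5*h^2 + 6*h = h*(h - 3)*(h - 2)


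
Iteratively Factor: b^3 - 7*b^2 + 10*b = (b - 2)*(b^2 - 5*b) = (b - 5)*(b - 2)*(b)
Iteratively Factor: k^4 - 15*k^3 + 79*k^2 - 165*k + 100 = (k - 5)*(k^3 - 10*k^2 + 29*k - 20) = (k - 5)^2*(k^2 - 5*k + 4) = (k - 5)^2*(k - 4)*(k - 1)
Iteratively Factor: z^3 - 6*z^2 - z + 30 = (z - 3)*(z^2 - 3*z - 10) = (z - 5)*(z - 3)*(z + 2)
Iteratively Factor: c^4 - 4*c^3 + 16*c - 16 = (c - 2)*(c^3 - 2*c^2 - 4*c + 8) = (c - 2)^2*(c^2 - 4) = (c - 2)^2*(c + 2)*(c - 2)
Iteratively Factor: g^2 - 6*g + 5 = (g - 5)*(g - 1)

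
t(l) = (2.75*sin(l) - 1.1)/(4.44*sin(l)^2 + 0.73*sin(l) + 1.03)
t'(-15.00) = 1.01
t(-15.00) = -1.19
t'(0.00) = 3.43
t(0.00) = -1.07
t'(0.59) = 0.56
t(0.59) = 0.15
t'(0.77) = 0.24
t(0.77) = 0.22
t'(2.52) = -0.48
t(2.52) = 0.17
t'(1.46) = 0.00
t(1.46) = 0.27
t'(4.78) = -0.06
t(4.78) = -0.81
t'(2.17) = -0.09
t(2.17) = 0.25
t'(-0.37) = -0.77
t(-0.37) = -1.56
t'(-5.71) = 0.60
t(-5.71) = 0.14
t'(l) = (-8.88*sin(l)*cos(l) - 0.73*cos(l))*(2.75*sin(l) - 1.1)/(4.44*sin(l)^2 + 0.73*sin(l) + 1.03)^2 + 2.75*cos(l)/(4.44*sin(l)^2 + 0.73*sin(l) + 1.03)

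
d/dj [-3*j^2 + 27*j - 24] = 27 - 6*j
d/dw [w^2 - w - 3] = 2*w - 1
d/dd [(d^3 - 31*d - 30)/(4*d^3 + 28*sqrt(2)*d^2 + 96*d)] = (d*(3*d^2 - 31)*(d^2 + 7*sqrt(2)*d + 24) + (3*d^2 + 14*sqrt(2)*d + 24)*(-d^3 + 31*d + 30))/(4*d^2*(d^2 + 7*sqrt(2)*d + 24)^2)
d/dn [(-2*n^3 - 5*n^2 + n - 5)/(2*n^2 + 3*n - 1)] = (-4*n^4 - 12*n^3 - 11*n^2 + 30*n + 14)/(4*n^4 + 12*n^3 + 5*n^2 - 6*n + 1)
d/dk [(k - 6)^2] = 2*k - 12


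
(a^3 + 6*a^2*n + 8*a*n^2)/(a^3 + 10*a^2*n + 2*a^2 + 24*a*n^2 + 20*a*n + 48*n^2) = a*(a + 2*n)/(a^2 + 6*a*n + 2*a + 12*n)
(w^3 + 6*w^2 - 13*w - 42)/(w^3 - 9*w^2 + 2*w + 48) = (w + 7)/(w - 8)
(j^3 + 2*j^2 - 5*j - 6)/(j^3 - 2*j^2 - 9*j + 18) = (j + 1)/(j - 3)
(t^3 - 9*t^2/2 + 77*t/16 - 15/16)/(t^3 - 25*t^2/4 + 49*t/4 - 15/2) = (t - 1/4)/(t - 2)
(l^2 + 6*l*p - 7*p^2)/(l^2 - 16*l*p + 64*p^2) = (l^2 + 6*l*p - 7*p^2)/(l^2 - 16*l*p + 64*p^2)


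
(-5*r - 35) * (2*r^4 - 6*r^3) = -10*r^5 - 40*r^4 + 210*r^3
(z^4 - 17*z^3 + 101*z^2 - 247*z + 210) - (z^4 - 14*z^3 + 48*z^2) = -3*z^3 + 53*z^2 - 247*z + 210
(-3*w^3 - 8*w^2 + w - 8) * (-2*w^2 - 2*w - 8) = 6*w^5 + 22*w^4 + 38*w^3 + 78*w^2 + 8*w + 64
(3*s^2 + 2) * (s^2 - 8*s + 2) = 3*s^4 - 24*s^3 + 8*s^2 - 16*s + 4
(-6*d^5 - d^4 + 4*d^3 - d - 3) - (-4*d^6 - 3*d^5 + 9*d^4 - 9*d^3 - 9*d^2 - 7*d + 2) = 4*d^6 - 3*d^5 - 10*d^4 + 13*d^3 + 9*d^2 + 6*d - 5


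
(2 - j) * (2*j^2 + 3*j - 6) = -2*j^3 + j^2 + 12*j - 12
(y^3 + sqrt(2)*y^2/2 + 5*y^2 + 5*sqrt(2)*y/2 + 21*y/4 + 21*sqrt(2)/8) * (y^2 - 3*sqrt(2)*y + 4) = y^5 - 5*sqrt(2)*y^4/2 + 5*y^4 - 25*sqrt(2)*y^3/2 + 25*y^3/4 - 89*sqrt(2)*y^2/8 + 5*y^2 + 21*y/4 + 10*sqrt(2)*y + 21*sqrt(2)/2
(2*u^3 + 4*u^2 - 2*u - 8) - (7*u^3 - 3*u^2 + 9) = -5*u^3 + 7*u^2 - 2*u - 17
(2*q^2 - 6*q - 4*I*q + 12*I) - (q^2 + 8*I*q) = q^2 - 6*q - 12*I*q + 12*I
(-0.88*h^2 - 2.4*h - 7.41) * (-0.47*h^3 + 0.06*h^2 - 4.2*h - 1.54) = 0.4136*h^5 + 1.0752*h^4 + 7.0347*h^3 + 10.9906*h^2 + 34.818*h + 11.4114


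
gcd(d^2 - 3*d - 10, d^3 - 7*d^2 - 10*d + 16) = d + 2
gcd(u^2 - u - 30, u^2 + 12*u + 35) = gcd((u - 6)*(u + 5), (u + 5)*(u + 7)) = u + 5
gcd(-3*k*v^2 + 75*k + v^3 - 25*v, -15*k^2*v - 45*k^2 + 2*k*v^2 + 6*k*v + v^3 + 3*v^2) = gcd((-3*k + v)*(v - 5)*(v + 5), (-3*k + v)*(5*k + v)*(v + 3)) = -3*k + v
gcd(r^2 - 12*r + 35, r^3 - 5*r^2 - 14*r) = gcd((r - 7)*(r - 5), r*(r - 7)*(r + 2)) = r - 7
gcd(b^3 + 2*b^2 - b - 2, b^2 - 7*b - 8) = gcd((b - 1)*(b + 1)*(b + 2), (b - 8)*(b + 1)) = b + 1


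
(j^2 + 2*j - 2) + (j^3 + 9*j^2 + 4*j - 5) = j^3 + 10*j^2 + 6*j - 7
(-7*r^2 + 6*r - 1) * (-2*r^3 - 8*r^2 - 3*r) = 14*r^5 + 44*r^4 - 25*r^3 - 10*r^2 + 3*r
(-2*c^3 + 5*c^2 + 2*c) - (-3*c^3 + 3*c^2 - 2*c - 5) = c^3 + 2*c^2 + 4*c + 5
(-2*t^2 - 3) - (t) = -2*t^2 - t - 3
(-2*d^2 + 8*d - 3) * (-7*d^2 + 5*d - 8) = 14*d^4 - 66*d^3 + 77*d^2 - 79*d + 24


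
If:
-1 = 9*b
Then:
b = -1/9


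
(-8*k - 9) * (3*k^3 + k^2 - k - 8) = -24*k^4 - 35*k^3 - k^2 + 73*k + 72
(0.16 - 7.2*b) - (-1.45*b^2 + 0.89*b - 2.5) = 1.45*b^2 - 8.09*b + 2.66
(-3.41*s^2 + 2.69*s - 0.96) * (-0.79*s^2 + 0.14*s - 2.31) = 2.6939*s^4 - 2.6025*s^3 + 9.0121*s^2 - 6.3483*s + 2.2176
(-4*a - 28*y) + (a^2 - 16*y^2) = a^2 - 4*a - 16*y^2 - 28*y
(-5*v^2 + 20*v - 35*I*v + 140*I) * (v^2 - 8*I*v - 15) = -5*v^4 + 20*v^3 + 5*I*v^3 - 205*v^2 - 20*I*v^2 + 820*v + 525*I*v - 2100*I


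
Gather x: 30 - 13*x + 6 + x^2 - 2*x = x^2 - 15*x + 36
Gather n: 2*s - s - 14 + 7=s - 7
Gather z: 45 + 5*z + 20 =5*z + 65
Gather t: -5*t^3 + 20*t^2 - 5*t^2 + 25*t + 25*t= -5*t^3 + 15*t^2 + 50*t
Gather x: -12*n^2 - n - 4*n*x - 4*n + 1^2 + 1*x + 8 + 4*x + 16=-12*n^2 - 5*n + x*(5 - 4*n) + 25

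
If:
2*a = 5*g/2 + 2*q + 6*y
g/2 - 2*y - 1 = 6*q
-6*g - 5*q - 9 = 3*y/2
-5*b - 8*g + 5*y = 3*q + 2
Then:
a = 208*y/77 - 41/22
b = 81*y/70 + 9/5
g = 2*y/77 - 14/11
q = -51*y/154 - 3/11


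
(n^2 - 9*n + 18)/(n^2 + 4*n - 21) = (n - 6)/(n + 7)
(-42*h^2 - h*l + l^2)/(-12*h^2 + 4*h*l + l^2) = (7*h - l)/(2*h - l)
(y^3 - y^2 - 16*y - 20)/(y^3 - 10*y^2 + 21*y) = (y^3 - y^2 - 16*y - 20)/(y*(y^2 - 10*y + 21))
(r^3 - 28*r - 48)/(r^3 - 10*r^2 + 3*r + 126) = (r^2 + 6*r + 8)/(r^2 - 4*r - 21)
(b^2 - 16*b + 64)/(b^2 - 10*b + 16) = (b - 8)/(b - 2)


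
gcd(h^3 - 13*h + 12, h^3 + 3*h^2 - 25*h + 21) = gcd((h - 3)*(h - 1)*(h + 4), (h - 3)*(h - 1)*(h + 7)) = h^2 - 4*h + 3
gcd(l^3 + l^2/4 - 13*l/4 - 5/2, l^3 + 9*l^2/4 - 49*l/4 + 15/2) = l - 2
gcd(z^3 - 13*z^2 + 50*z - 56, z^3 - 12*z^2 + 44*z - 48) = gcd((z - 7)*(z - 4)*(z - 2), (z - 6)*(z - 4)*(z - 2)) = z^2 - 6*z + 8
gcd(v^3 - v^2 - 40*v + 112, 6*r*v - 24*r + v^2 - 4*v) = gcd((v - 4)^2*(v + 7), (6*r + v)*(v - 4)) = v - 4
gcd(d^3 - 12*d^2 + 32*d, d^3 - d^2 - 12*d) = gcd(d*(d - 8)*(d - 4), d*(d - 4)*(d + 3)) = d^2 - 4*d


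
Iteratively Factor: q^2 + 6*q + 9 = (q + 3)*(q + 3)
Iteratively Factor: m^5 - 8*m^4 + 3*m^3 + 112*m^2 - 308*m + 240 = (m - 3)*(m^4 - 5*m^3 - 12*m^2 + 76*m - 80) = (m - 3)*(m - 2)*(m^3 - 3*m^2 - 18*m + 40) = (m - 3)*(m - 2)^2*(m^2 - m - 20) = (m - 3)*(m - 2)^2*(m + 4)*(m - 5)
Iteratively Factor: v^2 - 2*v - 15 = (v + 3)*(v - 5)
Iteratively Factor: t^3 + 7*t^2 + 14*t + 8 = (t + 2)*(t^2 + 5*t + 4) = (t + 2)*(t + 4)*(t + 1)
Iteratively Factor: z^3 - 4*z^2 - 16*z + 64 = (z - 4)*(z^2 - 16) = (z - 4)^2*(z + 4)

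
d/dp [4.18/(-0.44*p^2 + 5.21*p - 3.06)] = (3.6784*p - 21.7778)/(0.44*p^2 - 5.21*p + 3.06)^2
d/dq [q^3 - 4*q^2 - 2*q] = 3*q^2 - 8*q - 2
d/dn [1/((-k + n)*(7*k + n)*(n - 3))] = ((k - n)*(7*k + n) + (k - n)*(n - 3) - (7*k + n)*(n - 3))/((k - n)^2*(7*k + n)^2*(n - 3)^2)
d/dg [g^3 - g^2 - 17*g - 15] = 3*g^2 - 2*g - 17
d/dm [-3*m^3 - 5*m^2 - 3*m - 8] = -9*m^2 - 10*m - 3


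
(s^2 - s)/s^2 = (s - 1)/s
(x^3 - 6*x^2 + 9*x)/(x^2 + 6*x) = (x^2 - 6*x + 9)/(x + 6)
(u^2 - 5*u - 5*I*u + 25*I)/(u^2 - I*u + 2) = (u^2 - 5*u - 5*I*u + 25*I)/(u^2 - I*u + 2)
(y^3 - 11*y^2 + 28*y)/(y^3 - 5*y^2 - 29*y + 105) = y*(y - 4)/(y^2 + 2*y - 15)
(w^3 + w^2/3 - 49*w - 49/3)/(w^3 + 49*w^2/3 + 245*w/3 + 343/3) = (3*w^2 - 20*w - 7)/(3*w^2 + 28*w + 49)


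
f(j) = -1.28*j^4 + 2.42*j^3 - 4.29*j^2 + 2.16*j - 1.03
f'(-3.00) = 231.48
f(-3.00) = -215.14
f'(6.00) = -893.88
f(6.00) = -1278.67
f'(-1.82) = 72.69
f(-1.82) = -47.80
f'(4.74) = -420.66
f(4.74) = -475.59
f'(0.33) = -0.06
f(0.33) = -0.71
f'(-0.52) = 9.30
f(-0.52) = -3.75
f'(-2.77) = 190.45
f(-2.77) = -166.72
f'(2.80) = -77.34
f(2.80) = -54.17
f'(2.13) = -32.66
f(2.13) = -18.85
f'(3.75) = -197.92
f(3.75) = -178.77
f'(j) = -5.12*j^3 + 7.26*j^2 - 8.58*j + 2.16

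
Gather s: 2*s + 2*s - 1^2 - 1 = 4*s - 2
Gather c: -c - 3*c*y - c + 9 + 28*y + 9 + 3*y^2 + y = c*(-3*y - 2) + 3*y^2 + 29*y + 18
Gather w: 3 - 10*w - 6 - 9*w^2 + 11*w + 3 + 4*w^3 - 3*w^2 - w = 4*w^3 - 12*w^2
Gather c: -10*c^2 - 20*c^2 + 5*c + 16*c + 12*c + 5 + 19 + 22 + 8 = -30*c^2 + 33*c + 54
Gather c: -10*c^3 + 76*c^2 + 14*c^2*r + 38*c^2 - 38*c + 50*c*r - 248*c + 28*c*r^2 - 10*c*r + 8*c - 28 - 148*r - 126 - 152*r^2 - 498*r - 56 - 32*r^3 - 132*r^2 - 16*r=-10*c^3 + c^2*(14*r + 114) + c*(28*r^2 + 40*r - 278) - 32*r^3 - 284*r^2 - 662*r - 210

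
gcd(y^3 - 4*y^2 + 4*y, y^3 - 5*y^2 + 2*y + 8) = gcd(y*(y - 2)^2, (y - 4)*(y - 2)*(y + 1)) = y - 2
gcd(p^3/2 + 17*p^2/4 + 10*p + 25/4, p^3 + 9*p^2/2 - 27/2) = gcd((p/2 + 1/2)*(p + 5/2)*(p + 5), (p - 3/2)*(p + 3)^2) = 1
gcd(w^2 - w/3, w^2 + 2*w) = w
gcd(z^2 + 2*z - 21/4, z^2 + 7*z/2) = z + 7/2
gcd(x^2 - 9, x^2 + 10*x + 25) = 1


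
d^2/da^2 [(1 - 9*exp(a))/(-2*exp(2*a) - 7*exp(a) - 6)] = (36*exp(4*a) - 142*exp(3*a) - 690*exp(2*a) - 379*exp(a) + 366)*exp(a)/(8*exp(6*a) + 84*exp(5*a) + 366*exp(4*a) + 847*exp(3*a) + 1098*exp(2*a) + 756*exp(a) + 216)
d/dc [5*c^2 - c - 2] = 10*c - 1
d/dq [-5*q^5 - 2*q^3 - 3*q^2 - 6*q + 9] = -25*q^4 - 6*q^2 - 6*q - 6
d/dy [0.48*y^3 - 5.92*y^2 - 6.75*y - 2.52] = 1.44*y^2 - 11.84*y - 6.75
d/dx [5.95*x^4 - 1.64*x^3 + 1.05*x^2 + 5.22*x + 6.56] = 23.8*x^3 - 4.92*x^2 + 2.1*x + 5.22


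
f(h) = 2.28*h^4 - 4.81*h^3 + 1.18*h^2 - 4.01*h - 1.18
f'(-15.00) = -34066.16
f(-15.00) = 131983.22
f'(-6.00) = -2507.57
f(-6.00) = 4059.20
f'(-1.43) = -63.56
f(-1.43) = 30.57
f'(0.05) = -3.93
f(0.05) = -1.38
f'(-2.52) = -247.54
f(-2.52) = 185.34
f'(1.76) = 5.17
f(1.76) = -8.93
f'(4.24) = 441.75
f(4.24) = 373.27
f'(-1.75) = -101.21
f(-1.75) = 56.61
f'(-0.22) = -5.32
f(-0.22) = -0.18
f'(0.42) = -4.89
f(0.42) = -2.94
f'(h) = 9.12*h^3 - 14.43*h^2 + 2.36*h - 4.01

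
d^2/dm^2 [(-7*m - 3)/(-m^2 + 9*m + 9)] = 2*(3*(20 - 7*m)*(-m^2 + 9*m + 9) - (2*m - 9)^2*(7*m + 3))/(-m^2 + 9*m + 9)^3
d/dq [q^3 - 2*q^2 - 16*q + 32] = 3*q^2 - 4*q - 16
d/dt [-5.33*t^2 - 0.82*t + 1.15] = -10.66*t - 0.82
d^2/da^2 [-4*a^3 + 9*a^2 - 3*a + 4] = 18 - 24*a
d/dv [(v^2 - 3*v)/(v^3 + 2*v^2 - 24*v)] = (-v^2 + 6*v - 18)/(v^4 + 4*v^3 - 44*v^2 - 96*v + 576)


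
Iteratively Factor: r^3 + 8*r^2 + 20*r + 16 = (r + 2)*(r^2 + 6*r + 8) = (r + 2)*(r + 4)*(r + 2)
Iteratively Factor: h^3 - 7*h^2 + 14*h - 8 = (h - 2)*(h^2 - 5*h + 4) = (h - 4)*(h - 2)*(h - 1)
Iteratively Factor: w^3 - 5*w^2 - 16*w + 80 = (w - 5)*(w^2 - 16) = (w - 5)*(w - 4)*(w + 4)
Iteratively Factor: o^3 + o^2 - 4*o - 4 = (o + 2)*(o^2 - o - 2) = (o + 1)*(o + 2)*(o - 2)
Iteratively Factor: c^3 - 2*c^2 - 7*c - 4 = (c - 4)*(c^2 + 2*c + 1) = (c - 4)*(c + 1)*(c + 1)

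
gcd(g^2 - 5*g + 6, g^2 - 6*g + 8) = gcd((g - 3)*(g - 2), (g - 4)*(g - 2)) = g - 2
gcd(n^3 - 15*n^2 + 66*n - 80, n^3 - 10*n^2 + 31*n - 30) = n^2 - 7*n + 10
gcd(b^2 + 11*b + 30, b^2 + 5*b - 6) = b + 6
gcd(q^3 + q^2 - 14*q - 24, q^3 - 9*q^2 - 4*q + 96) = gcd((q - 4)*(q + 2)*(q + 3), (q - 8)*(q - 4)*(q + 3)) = q^2 - q - 12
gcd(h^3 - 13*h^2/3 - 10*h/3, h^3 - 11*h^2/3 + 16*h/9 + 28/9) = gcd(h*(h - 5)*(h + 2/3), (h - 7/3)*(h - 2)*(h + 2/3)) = h + 2/3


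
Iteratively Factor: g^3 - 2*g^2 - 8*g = (g - 4)*(g^2 + 2*g) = g*(g - 4)*(g + 2)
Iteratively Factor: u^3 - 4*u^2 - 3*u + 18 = (u - 3)*(u^2 - u - 6) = (u - 3)*(u + 2)*(u - 3)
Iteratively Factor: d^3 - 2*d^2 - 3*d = (d - 3)*(d^2 + d) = (d - 3)*(d + 1)*(d)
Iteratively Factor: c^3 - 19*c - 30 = (c + 2)*(c^2 - 2*c - 15) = (c + 2)*(c + 3)*(c - 5)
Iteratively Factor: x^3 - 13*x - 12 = (x + 3)*(x^2 - 3*x - 4) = (x + 1)*(x + 3)*(x - 4)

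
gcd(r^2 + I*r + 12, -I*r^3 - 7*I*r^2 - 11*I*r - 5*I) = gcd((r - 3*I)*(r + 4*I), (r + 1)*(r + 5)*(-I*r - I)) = 1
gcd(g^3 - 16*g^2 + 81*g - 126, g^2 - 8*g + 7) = g - 7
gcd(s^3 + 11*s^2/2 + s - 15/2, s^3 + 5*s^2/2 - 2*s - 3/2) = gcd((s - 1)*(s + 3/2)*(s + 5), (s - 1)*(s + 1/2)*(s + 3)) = s - 1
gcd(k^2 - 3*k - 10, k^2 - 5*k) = k - 5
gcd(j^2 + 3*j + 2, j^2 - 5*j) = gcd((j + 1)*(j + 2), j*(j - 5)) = 1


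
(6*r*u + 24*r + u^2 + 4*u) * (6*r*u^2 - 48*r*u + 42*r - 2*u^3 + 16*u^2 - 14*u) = 36*r^2*u^3 - 144*r^2*u^2 - 900*r^2*u + 1008*r^2 - 6*r*u^4 + 24*r*u^3 + 150*r*u^2 - 168*r*u - 2*u^5 + 8*u^4 + 50*u^3 - 56*u^2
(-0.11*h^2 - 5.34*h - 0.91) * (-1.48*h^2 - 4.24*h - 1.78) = 0.1628*h^4 + 8.3696*h^3 + 24.1842*h^2 + 13.3636*h + 1.6198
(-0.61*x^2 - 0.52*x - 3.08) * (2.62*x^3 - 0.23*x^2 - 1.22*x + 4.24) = -1.5982*x^5 - 1.2221*x^4 - 7.2058*x^3 - 1.2436*x^2 + 1.5528*x - 13.0592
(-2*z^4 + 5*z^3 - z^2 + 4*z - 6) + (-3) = -2*z^4 + 5*z^3 - z^2 + 4*z - 9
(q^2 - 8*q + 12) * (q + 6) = q^3 - 2*q^2 - 36*q + 72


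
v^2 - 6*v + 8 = (v - 4)*(v - 2)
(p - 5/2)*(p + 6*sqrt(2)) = p^2 - 5*p/2 + 6*sqrt(2)*p - 15*sqrt(2)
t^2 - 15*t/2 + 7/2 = (t - 7)*(t - 1/2)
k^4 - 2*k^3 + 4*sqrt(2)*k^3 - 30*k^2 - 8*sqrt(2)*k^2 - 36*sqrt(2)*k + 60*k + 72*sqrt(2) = (k - 2)*(k - 3*sqrt(2))*(k + sqrt(2))*(k + 6*sqrt(2))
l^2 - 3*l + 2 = (l - 2)*(l - 1)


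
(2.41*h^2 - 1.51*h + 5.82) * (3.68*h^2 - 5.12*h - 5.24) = 8.8688*h^4 - 17.896*h^3 + 16.5204*h^2 - 21.886*h - 30.4968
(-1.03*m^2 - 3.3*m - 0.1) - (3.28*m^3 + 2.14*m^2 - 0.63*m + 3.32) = -3.28*m^3 - 3.17*m^2 - 2.67*m - 3.42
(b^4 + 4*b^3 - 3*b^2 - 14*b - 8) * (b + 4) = b^5 + 8*b^4 + 13*b^3 - 26*b^2 - 64*b - 32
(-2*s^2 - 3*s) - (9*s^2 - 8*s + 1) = -11*s^2 + 5*s - 1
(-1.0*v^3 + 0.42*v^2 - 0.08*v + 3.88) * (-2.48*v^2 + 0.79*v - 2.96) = 2.48*v^5 - 1.8316*v^4 + 3.4902*v^3 - 10.9288*v^2 + 3.302*v - 11.4848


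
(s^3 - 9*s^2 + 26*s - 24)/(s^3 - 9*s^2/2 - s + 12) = 2*(s - 3)/(2*s + 3)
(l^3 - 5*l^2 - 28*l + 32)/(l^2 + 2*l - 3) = (l^2 - 4*l - 32)/(l + 3)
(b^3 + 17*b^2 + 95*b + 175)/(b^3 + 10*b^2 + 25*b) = (b + 7)/b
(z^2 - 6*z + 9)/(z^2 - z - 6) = (z - 3)/(z + 2)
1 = 1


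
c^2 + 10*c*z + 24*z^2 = (c + 4*z)*(c + 6*z)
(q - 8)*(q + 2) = q^2 - 6*q - 16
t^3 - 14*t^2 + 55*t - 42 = (t - 7)*(t - 6)*(t - 1)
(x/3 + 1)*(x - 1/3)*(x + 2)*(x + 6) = x^4/3 + 32*x^3/9 + 97*x^2/9 + 8*x - 4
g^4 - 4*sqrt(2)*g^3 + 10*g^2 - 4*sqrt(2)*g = g*(g - 2*sqrt(2))*(g - sqrt(2))^2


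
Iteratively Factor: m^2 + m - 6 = (m + 3)*(m - 2)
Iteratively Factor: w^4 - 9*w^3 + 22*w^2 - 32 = (w + 1)*(w^3 - 10*w^2 + 32*w - 32) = (w - 2)*(w + 1)*(w^2 - 8*w + 16) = (w - 4)*(w - 2)*(w + 1)*(w - 4)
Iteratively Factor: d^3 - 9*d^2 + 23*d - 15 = (d - 3)*(d^2 - 6*d + 5) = (d - 3)*(d - 1)*(d - 5)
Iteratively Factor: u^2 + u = (u + 1)*(u)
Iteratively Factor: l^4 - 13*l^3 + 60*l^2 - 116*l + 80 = (l - 5)*(l^3 - 8*l^2 + 20*l - 16) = (l - 5)*(l - 2)*(l^2 - 6*l + 8) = (l - 5)*(l - 4)*(l - 2)*(l - 2)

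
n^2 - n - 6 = (n - 3)*(n + 2)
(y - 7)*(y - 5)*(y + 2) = y^3 - 10*y^2 + 11*y + 70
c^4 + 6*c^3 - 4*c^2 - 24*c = c*(c - 2)*(c + 2)*(c + 6)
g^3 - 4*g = g*(g - 2)*(g + 2)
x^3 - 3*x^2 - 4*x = x*(x - 4)*(x + 1)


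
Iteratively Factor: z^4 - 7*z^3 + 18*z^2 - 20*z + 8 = (z - 1)*(z^3 - 6*z^2 + 12*z - 8) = (z - 2)*(z - 1)*(z^2 - 4*z + 4) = (z - 2)^2*(z - 1)*(z - 2)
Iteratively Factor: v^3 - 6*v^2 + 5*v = (v)*(v^2 - 6*v + 5) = v*(v - 1)*(v - 5)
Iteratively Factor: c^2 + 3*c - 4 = (c - 1)*(c + 4)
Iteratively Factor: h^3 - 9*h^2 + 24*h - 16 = (h - 4)*(h^2 - 5*h + 4) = (h - 4)*(h - 1)*(h - 4)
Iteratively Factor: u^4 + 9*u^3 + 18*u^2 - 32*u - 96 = (u + 3)*(u^3 + 6*u^2 - 32) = (u - 2)*(u + 3)*(u^2 + 8*u + 16) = (u - 2)*(u + 3)*(u + 4)*(u + 4)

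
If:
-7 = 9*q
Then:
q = -7/9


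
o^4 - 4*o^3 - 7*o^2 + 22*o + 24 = (o - 4)*(o - 3)*(o + 1)*(o + 2)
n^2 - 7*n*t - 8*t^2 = (n - 8*t)*(n + t)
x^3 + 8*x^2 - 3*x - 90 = (x - 3)*(x + 5)*(x + 6)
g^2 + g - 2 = (g - 1)*(g + 2)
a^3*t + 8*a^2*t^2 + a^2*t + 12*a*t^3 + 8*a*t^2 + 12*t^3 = (a + 2*t)*(a + 6*t)*(a*t + t)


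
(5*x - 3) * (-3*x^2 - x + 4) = -15*x^3 + 4*x^2 + 23*x - 12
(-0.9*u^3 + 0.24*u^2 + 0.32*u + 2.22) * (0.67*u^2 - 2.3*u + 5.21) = -0.603*u^5 + 2.2308*u^4 - 5.0266*u^3 + 2.0018*u^2 - 3.4388*u + 11.5662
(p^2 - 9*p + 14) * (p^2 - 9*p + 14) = p^4 - 18*p^3 + 109*p^2 - 252*p + 196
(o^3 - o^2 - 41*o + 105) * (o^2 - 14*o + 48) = o^5 - 15*o^4 + 21*o^3 + 631*o^2 - 3438*o + 5040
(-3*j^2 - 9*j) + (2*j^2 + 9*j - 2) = -j^2 - 2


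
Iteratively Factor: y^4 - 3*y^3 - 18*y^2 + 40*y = (y - 2)*(y^3 - y^2 - 20*y) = y*(y - 2)*(y^2 - y - 20) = y*(y - 2)*(y + 4)*(y - 5)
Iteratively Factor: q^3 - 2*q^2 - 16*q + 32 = (q - 2)*(q^2 - 16) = (q - 4)*(q - 2)*(q + 4)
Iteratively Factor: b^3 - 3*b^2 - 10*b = (b + 2)*(b^2 - 5*b) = b*(b + 2)*(b - 5)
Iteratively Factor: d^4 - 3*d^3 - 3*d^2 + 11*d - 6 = (d - 1)*(d^3 - 2*d^2 - 5*d + 6) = (d - 1)*(d + 2)*(d^2 - 4*d + 3) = (d - 1)^2*(d + 2)*(d - 3)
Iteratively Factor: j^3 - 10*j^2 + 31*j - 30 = (j - 3)*(j^2 - 7*j + 10) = (j - 5)*(j - 3)*(j - 2)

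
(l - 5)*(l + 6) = l^2 + l - 30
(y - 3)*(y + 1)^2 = y^3 - y^2 - 5*y - 3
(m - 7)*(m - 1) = m^2 - 8*m + 7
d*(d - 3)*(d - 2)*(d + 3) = d^4 - 2*d^3 - 9*d^2 + 18*d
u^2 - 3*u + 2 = (u - 2)*(u - 1)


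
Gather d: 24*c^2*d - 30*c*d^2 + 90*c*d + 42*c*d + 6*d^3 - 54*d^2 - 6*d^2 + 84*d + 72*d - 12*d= 6*d^3 + d^2*(-30*c - 60) + d*(24*c^2 + 132*c + 144)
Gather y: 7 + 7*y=7*y + 7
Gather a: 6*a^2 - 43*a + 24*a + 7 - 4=6*a^2 - 19*a + 3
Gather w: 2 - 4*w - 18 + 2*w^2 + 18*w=2*w^2 + 14*w - 16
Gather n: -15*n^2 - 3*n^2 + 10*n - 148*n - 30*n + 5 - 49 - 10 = -18*n^2 - 168*n - 54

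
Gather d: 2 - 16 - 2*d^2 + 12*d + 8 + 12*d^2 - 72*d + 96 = 10*d^2 - 60*d + 90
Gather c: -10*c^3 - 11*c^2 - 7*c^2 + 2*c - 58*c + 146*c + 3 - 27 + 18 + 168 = -10*c^3 - 18*c^2 + 90*c + 162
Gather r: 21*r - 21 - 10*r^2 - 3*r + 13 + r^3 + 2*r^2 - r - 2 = r^3 - 8*r^2 + 17*r - 10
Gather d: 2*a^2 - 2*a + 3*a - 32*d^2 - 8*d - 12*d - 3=2*a^2 + a - 32*d^2 - 20*d - 3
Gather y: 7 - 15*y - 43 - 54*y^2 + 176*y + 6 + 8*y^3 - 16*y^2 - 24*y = 8*y^3 - 70*y^2 + 137*y - 30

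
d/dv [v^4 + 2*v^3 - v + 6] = 4*v^3 + 6*v^2 - 1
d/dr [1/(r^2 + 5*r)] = (-2*r - 5)/(r^2*(r + 5)^2)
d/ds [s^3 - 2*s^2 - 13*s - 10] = 3*s^2 - 4*s - 13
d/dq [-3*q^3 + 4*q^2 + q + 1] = -9*q^2 + 8*q + 1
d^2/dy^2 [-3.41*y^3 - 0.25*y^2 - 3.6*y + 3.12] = -20.46*y - 0.5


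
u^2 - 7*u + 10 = (u - 5)*(u - 2)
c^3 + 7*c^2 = c^2*(c + 7)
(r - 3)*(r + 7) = r^2 + 4*r - 21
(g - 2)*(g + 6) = g^2 + 4*g - 12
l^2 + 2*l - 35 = (l - 5)*(l + 7)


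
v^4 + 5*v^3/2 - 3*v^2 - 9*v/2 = v*(v - 3/2)*(v + 1)*(v + 3)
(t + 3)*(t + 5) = t^2 + 8*t + 15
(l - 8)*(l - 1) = l^2 - 9*l + 8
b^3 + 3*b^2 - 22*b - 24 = (b - 4)*(b + 1)*(b + 6)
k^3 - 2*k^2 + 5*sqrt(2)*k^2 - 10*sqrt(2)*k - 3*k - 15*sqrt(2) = (k - 3)*(k + 1)*(k + 5*sqrt(2))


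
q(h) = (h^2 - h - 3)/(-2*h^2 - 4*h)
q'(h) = (2*h - 1)/(-2*h^2 - 4*h) + (4*h + 4)*(h^2 - h - 3)/(-2*h^2 - 4*h)^2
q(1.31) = 0.30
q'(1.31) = -0.51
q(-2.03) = -25.87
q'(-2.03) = -833.52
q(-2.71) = -1.83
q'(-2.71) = -1.59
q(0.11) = 6.67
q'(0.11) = -62.15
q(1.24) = 0.34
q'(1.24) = -0.56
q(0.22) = 3.25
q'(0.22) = -15.65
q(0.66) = 0.92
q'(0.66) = -1.83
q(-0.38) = -2.01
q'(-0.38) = -5.48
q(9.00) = -0.35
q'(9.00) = -0.02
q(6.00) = -0.28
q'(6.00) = -0.03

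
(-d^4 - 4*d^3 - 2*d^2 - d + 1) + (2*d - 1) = -d^4 - 4*d^3 - 2*d^2 + d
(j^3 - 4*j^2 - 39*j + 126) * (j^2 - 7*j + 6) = j^5 - 11*j^4 - 5*j^3 + 375*j^2 - 1116*j + 756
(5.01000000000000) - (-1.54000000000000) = 6.55000000000000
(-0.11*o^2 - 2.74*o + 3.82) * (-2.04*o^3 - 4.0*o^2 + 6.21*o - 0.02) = 0.2244*o^5 + 6.0296*o^4 + 2.4841*o^3 - 32.2932*o^2 + 23.777*o - 0.0764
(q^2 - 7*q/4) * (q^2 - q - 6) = q^4 - 11*q^3/4 - 17*q^2/4 + 21*q/2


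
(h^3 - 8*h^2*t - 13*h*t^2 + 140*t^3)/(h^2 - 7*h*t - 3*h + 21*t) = (h^2 - h*t - 20*t^2)/(h - 3)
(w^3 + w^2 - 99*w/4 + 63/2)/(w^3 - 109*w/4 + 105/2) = (2*w - 3)/(2*w - 5)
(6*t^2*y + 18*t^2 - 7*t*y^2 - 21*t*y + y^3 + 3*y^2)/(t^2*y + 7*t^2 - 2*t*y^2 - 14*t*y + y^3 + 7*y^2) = (-6*t*y - 18*t + y^2 + 3*y)/(-t*y - 7*t + y^2 + 7*y)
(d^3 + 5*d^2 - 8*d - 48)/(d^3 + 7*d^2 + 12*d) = (d^2 + d - 12)/(d*(d + 3))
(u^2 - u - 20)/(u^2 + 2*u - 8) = (u - 5)/(u - 2)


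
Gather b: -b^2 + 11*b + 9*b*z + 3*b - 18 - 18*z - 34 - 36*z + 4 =-b^2 + b*(9*z + 14) - 54*z - 48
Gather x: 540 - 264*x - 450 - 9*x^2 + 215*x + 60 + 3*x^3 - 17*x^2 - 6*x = 3*x^3 - 26*x^2 - 55*x + 150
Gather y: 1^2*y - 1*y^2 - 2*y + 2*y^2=y^2 - y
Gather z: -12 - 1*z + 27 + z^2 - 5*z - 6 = z^2 - 6*z + 9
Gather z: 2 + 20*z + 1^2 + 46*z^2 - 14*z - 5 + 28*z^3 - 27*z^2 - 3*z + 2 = 28*z^3 + 19*z^2 + 3*z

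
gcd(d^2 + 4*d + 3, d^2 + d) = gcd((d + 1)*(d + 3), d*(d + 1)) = d + 1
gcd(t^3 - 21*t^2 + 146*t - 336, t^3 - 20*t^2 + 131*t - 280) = t^2 - 15*t + 56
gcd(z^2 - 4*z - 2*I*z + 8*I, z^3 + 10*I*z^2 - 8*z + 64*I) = z - 2*I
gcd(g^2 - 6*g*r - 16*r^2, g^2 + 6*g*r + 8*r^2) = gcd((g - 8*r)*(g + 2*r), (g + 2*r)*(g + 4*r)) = g + 2*r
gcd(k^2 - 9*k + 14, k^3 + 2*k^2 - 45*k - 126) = k - 7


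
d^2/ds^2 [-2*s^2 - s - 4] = -4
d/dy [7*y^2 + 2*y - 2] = 14*y + 2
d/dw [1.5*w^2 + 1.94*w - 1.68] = 3.0*w + 1.94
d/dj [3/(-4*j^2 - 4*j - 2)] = 3*(2*j + 1)/(2*j^2 + 2*j + 1)^2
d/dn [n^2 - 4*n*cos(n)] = 4*n*sin(n) + 2*n - 4*cos(n)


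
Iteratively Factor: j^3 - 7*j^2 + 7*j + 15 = (j - 3)*(j^2 - 4*j - 5) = (j - 3)*(j + 1)*(j - 5)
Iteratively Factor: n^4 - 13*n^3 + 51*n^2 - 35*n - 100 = (n - 4)*(n^3 - 9*n^2 + 15*n + 25) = (n - 5)*(n - 4)*(n^2 - 4*n - 5) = (n - 5)*(n - 4)*(n + 1)*(n - 5)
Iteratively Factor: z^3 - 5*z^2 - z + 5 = (z - 5)*(z^2 - 1) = (z - 5)*(z - 1)*(z + 1)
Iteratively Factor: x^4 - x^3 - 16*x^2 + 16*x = (x - 1)*(x^3 - 16*x) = (x - 4)*(x - 1)*(x^2 + 4*x) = x*(x - 4)*(x - 1)*(x + 4)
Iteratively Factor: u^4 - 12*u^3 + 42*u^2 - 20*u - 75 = (u - 5)*(u^3 - 7*u^2 + 7*u + 15) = (u - 5)^2*(u^2 - 2*u - 3) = (u - 5)^2*(u - 3)*(u + 1)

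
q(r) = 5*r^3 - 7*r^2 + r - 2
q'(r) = 15*r^2 - 14*r + 1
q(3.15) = 87.97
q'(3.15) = 105.74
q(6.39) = 1023.15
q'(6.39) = 524.02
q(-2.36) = -109.07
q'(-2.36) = 117.58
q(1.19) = -2.30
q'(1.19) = 5.58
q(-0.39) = -3.75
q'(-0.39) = 8.74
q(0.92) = -3.11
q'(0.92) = 0.82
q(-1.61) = -42.62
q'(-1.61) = 62.42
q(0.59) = -2.82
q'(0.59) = -2.04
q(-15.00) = -18467.00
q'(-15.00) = 3586.00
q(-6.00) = -1340.00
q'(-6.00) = 625.00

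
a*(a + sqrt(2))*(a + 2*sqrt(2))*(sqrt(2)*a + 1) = sqrt(2)*a^4 + 7*a^3 + 7*sqrt(2)*a^2 + 4*a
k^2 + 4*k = k*(k + 4)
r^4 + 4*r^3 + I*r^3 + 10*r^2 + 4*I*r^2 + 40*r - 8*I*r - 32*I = (r + 4)*(r - 2*I)*(r - I)*(r + 4*I)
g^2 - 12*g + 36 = (g - 6)^2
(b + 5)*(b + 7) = b^2 + 12*b + 35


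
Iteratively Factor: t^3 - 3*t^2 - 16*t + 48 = (t - 3)*(t^2 - 16) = (t - 3)*(t + 4)*(t - 4)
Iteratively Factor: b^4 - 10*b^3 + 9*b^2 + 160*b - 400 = (b - 5)*(b^3 - 5*b^2 - 16*b + 80) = (b - 5)*(b + 4)*(b^2 - 9*b + 20) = (b - 5)^2*(b + 4)*(b - 4)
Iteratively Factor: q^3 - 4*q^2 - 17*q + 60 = (q - 3)*(q^2 - q - 20) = (q - 3)*(q + 4)*(q - 5)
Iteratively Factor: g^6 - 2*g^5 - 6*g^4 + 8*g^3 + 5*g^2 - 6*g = (g + 1)*(g^5 - 3*g^4 - 3*g^3 + 11*g^2 - 6*g) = (g - 1)*(g + 1)*(g^4 - 2*g^3 - 5*g^2 + 6*g) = (g - 1)*(g + 1)*(g + 2)*(g^3 - 4*g^2 + 3*g) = g*(g - 1)*(g + 1)*(g + 2)*(g^2 - 4*g + 3) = g*(g - 3)*(g - 1)*(g + 1)*(g + 2)*(g - 1)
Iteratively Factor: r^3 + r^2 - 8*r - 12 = (r - 3)*(r^2 + 4*r + 4) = (r - 3)*(r + 2)*(r + 2)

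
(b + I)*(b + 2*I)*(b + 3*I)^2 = b^4 + 9*I*b^3 - 29*b^2 - 39*I*b + 18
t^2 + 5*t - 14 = (t - 2)*(t + 7)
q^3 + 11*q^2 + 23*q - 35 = (q - 1)*(q + 5)*(q + 7)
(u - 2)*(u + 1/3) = u^2 - 5*u/3 - 2/3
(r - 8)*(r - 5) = r^2 - 13*r + 40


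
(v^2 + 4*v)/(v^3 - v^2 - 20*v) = 1/(v - 5)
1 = 1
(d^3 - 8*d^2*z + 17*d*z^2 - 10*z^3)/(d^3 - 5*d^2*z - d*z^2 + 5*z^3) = (d - 2*z)/(d + z)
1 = 1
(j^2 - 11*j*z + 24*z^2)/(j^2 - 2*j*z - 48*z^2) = (j - 3*z)/(j + 6*z)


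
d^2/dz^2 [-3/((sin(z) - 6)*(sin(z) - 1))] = 3*(4*sin(z)^3 - 17*sin(z)^2 + 2*sin(z) + 86)/((sin(z) - 6)^3*(sin(z) - 1)^2)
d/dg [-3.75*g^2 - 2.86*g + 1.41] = -7.5*g - 2.86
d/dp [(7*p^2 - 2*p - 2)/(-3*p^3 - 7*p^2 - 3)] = (21*p^4 - 12*p^3 - 32*p^2 - 70*p + 6)/(9*p^6 + 42*p^5 + 49*p^4 + 18*p^3 + 42*p^2 + 9)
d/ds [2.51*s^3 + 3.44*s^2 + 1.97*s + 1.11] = 7.53*s^2 + 6.88*s + 1.97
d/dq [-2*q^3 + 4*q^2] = 2*q*(4 - 3*q)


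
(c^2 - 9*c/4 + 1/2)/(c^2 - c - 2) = (c - 1/4)/(c + 1)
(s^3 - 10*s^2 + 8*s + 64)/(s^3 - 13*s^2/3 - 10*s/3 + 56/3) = 3*(s - 8)/(3*s - 7)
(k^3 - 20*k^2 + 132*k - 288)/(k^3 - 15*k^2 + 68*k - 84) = (k^2 - 14*k + 48)/(k^2 - 9*k + 14)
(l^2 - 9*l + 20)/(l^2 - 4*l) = (l - 5)/l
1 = 1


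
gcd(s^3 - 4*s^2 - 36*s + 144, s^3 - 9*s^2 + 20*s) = s - 4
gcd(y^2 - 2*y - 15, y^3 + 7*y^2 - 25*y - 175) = y - 5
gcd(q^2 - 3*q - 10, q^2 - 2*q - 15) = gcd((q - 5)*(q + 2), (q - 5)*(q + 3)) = q - 5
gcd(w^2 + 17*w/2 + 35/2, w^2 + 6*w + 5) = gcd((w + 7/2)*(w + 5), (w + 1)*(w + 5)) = w + 5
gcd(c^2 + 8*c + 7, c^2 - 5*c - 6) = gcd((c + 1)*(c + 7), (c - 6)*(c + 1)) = c + 1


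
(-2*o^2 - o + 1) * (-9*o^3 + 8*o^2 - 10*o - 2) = 18*o^5 - 7*o^4 + 3*o^3 + 22*o^2 - 8*o - 2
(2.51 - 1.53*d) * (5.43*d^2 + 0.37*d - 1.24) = -8.3079*d^3 + 13.0632*d^2 + 2.8259*d - 3.1124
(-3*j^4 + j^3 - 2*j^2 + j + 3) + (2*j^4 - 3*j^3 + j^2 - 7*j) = -j^4 - 2*j^3 - j^2 - 6*j + 3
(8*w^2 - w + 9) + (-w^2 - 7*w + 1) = 7*w^2 - 8*w + 10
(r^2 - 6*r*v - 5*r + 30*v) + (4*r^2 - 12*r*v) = 5*r^2 - 18*r*v - 5*r + 30*v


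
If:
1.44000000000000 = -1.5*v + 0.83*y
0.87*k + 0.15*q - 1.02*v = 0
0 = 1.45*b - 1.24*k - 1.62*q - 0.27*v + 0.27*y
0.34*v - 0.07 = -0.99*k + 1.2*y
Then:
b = -1.62843171949379*y - 9.72431403692093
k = 1.02208754208754*y + 0.40040404040404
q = -2.16544107744108*y - 8.85034343434343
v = 0.553333333333333*y - 0.96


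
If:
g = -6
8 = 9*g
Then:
No Solution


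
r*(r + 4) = r^2 + 4*r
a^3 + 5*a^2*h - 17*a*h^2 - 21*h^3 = (a - 3*h)*(a + h)*(a + 7*h)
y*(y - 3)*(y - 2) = y^3 - 5*y^2 + 6*y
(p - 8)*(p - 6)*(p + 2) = p^3 - 12*p^2 + 20*p + 96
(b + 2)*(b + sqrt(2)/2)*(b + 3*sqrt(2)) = b^3 + 2*b^2 + 7*sqrt(2)*b^2/2 + 3*b + 7*sqrt(2)*b + 6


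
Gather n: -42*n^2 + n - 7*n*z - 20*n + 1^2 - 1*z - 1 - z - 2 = -42*n^2 + n*(-7*z - 19) - 2*z - 2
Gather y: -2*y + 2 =2 - 2*y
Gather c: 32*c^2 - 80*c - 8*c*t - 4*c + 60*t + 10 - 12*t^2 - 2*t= 32*c^2 + c*(-8*t - 84) - 12*t^2 + 58*t + 10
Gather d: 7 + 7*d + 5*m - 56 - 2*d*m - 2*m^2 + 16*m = d*(7 - 2*m) - 2*m^2 + 21*m - 49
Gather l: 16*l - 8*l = 8*l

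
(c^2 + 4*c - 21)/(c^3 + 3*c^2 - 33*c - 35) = (c - 3)/(c^2 - 4*c - 5)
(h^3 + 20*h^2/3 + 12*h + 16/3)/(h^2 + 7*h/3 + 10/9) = 3*(h^2 + 6*h + 8)/(3*h + 5)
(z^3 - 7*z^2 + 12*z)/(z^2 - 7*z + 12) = z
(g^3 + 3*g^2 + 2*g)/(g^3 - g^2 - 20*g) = (g^2 + 3*g + 2)/(g^2 - g - 20)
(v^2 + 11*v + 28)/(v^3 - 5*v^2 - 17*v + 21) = (v^2 + 11*v + 28)/(v^3 - 5*v^2 - 17*v + 21)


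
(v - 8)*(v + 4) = v^2 - 4*v - 32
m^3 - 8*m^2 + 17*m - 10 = (m - 5)*(m - 2)*(m - 1)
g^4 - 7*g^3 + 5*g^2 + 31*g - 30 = (g - 5)*(g - 3)*(g - 1)*(g + 2)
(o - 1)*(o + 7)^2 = o^3 + 13*o^2 + 35*o - 49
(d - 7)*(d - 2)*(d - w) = d^3 - d^2*w - 9*d^2 + 9*d*w + 14*d - 14*w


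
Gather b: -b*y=-b*y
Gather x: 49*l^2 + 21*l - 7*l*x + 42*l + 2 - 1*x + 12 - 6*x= 49*l^2 + 63*l + x*(-7*l - 7) + 14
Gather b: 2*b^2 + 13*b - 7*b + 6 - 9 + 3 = 2*b^2 + 6*b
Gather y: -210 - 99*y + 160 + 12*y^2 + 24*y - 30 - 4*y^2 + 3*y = 8*y^2 - 72*y - 80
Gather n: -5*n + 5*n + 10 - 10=0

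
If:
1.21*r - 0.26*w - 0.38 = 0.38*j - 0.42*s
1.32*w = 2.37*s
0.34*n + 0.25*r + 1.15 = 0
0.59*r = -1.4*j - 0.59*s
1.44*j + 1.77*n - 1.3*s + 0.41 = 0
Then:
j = 1.23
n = -3.80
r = 0.57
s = -3.49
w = -6.27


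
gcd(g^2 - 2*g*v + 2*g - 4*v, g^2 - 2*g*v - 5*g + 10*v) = -g + 2*v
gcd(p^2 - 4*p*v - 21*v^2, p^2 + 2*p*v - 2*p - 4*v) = 1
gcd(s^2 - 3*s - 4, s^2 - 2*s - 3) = s + 1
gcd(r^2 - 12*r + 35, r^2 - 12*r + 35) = r^2 - 12*r + 35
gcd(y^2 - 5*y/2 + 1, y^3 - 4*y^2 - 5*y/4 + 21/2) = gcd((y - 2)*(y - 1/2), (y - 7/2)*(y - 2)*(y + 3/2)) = y - 2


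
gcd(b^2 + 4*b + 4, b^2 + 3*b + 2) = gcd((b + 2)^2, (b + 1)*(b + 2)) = b + 2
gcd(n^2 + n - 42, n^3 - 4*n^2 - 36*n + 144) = n - 6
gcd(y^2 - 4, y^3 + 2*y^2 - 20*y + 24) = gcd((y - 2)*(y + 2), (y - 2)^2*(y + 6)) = y - 2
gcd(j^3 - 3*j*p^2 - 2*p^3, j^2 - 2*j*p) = -j + 2*p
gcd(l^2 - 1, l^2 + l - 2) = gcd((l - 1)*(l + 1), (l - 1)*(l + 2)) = l - 1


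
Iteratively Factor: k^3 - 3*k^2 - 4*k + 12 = (k + 2)*(k^2 - 5*k + 6) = (k - 3)*(k + 2)*(k - 2)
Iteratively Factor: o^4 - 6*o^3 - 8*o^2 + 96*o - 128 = (o - 2)*(o^3 - 4*o^2 - 16*o + 64) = (o - 2)*(o + 4)*(o^2 - 8*o + 16) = (o - 4)*(o - 2)*(o + 4)*(o - 4)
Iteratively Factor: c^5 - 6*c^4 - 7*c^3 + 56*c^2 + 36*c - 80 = (c - 4)*(c^4 - 2*c^3 - 15*c^2 - 4*c + 20) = (c - 4)*(c + 2)*(c^3 - 4*c^2 - 7*c + 10) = (c - 4)*(c + 2)^2*(c^2 - 6*c + 5) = (c - 5)*(c - 4)*(c + 2)^2*(c - 1)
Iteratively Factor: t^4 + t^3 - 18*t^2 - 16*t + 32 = (t - 4)*(t^3 + 5*t^2 + 2*t - 8) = (t - 4)*(t - 1)*(t^2 + 6*t + 8) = (t - 4)*(t - 1)*(t + 4)*(t + 2)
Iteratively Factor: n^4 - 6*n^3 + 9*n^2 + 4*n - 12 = (n + 1)*(n^3 - 7*n^2 + 16*n - 12) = (n - 3)*(n + 1)*(n^2 - 4*n + 4) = (n - 3)*(n - 2)*(n + 1)*(n - 2)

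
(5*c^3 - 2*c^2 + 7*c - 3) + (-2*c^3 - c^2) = 3*c^3 - 3*c^2 + 7*c - 3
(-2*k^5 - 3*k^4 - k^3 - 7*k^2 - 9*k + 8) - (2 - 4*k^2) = -2*k^5 - 3*k^4 - k^3 - 3*k^2 - 9*k + 6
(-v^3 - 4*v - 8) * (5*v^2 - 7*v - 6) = -5*v^5 + 7*v^4 - 14*v^3 - 12*v^2 + 80*v + 48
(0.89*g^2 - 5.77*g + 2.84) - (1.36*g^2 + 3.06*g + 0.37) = -0.47*g^2 - 8.83*g + 2.47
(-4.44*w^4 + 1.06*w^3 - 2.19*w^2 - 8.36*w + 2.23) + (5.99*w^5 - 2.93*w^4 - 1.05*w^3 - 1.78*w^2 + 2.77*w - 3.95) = 5.99*w^5 - 7.37*w^4 + 0.01*w^3 - 3.97*w^2 - 5.59*w - 1.72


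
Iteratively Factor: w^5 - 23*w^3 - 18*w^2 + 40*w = (w)*(w^4 - 23*w^2 - 18*w + 40) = w*(w - 1)*(w^3 + w^2 - 22*w - 40) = w*(w - 5)*(w - 1)*(w^2 + 6*w + 8) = w*(w - 5)*(w - 1)*(w + 4)*(w + 2)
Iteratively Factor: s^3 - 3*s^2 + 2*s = (s)*(s^2 - 3*s + 2) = s*(s - 1)*(s - 2)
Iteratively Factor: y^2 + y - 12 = (y + 4)*(y - 3)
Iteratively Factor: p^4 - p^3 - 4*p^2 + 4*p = (p + 2)*(p^3 - 3*p^2 + 2*p) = (p - 1)*(p + 2)*(p^2 - 2*p) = p*(p - 1)*(p + 2)*(p - 2)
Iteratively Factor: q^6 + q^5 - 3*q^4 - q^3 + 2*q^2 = (q - 1)*(q^5 + 2*q^4 - q^3 - 2*q^2) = q*(q - 1)*(q^4 + 2*q^3 - q^2 - 2*q) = q^2*(q - 1)*(q^3 + 2*q^2 - q - 2) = q^2*(q - 1)*(q + 2)*(q^2 - 1) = q^2*(q - 1)^2*(q + 2)*(q + 1)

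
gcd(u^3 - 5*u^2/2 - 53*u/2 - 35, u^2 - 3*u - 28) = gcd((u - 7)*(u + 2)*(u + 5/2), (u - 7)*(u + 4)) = u - 7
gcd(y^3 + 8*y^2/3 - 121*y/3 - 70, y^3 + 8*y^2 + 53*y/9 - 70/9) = y^2 + 26*y/3 + 35/3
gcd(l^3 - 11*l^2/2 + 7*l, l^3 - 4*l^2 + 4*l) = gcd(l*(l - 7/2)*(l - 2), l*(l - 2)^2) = l^2 - 2*l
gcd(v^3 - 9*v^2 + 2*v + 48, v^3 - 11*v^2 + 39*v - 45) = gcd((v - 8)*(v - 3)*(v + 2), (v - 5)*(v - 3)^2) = v - 3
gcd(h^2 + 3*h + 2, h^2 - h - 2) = h + 1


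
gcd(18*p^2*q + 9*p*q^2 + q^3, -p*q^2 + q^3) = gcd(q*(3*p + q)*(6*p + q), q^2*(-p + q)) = q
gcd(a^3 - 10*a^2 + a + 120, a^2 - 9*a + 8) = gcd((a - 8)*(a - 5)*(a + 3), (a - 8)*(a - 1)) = a - 8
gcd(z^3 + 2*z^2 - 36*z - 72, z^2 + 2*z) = z + 2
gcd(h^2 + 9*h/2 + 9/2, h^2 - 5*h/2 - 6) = h + 3/2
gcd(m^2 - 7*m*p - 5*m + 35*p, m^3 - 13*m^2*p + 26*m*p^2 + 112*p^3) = -m + 7*p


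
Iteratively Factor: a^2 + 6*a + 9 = (a + 3)*(a + 3)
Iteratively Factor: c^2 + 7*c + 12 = (c + 3)*(c + 4)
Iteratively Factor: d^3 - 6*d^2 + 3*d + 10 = (d - 2)*(d^2 - 4*d - 5) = (d - 5)*(d - 2)*(d + 1)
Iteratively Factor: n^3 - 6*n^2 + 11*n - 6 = (n - 1)*(n^2 - 5*n + 6) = (n - 3)*(n - 1)*(n - 2)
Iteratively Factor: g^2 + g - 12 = (g - 3)*(g + 4)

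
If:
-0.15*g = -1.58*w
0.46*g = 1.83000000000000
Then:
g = 3.98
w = 0.38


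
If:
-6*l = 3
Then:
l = -1/2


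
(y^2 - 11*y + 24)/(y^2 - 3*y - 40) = (y - 3)/(y + 5)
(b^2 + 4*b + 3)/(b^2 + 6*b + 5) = (b + 3)/(b + 5)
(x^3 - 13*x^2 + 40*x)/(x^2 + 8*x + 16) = x*(x^2 - 13*x + 40)/(x^2 + 8*x + 16)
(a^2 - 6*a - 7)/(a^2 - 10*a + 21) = (a + 1)/(a - 3)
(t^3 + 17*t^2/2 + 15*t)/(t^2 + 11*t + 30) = t*(2*t + 5)/(2*(t + 5))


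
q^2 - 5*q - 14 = (q - 7)*(q + 2)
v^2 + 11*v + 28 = (v + 4)*(v + 7)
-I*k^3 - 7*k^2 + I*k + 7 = (k + 1)*(k - 7*I)*(-I*k + I)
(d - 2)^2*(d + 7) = d^3 + 3*d^2 - 24*d + 28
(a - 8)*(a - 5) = a^2 - 13*a + 40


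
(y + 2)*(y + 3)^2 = y^3 + 8*y^2 + 21*y + 18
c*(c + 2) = c^2 + 2*c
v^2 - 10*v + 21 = (v - 7)*(v - 3)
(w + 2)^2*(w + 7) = w^3 + 11*w^2 + 32*w + 28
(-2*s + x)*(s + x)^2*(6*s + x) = -12*s^4 - 20*s^3*x - 3*s^2*x^2 + 6*s*x^3 + x^4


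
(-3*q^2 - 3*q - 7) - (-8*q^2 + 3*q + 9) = 5*q^2 - 6*q - 16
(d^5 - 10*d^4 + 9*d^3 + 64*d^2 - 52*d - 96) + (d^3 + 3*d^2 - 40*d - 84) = d^5 - 10*d^4 + 10*d^3 + 67*d^2 - 92*d - 180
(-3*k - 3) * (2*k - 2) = 6 - 6*k^2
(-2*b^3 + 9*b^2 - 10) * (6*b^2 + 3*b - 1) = -12*b^5 + 48*b^4 + 29*b^3 - 69*b^2 - 30*b + 10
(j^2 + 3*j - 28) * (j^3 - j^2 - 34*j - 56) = j^5 + 2*j^4 - 65*j^3 - 130*j^2 + 784*j + 1568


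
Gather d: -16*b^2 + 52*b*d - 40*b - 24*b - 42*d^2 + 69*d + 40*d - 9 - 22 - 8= -16*b^2 - 64*b - 42*d^2 + d*(52*b + 109) - 39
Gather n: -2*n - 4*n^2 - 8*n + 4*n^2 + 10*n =0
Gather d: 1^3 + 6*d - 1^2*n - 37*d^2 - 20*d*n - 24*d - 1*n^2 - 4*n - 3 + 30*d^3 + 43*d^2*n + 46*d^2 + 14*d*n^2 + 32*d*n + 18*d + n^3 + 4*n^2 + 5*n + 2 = 30*d^3 + d^2*(43*n + 9) + d*(14*n^2 + 12*n) + n^3 + 3*n^2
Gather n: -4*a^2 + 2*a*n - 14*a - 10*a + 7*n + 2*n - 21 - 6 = -4*a^2 - 24*a + n*(2*a + 9) - 27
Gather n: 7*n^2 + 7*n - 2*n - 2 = 7*n^2 + 5*n - 2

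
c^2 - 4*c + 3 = (c - 3)*(c - 1)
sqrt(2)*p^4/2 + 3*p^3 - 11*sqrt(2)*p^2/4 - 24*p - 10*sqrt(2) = (p/2 + sqrt(2))*(p - 2*sqrt(2))*(p + 5*sqrt(2)/2)*(sqrt(2)*p + 1)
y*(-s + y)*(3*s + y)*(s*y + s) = -3*s^3*y^2 - 3*s^3*y + 2*s^2*y^3 + 2*s^2*y^2 + s*y^4 + s*y^3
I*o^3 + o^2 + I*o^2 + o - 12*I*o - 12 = (o - 3)*(o + 4)*(I*o + 1)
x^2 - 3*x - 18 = (x - 6)*(x + 3)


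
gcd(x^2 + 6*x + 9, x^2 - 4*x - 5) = 1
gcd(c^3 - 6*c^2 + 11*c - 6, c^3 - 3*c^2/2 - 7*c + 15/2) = c^2 - 4*c + 3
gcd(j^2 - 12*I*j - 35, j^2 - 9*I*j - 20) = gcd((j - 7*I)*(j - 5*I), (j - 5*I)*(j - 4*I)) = j - 5*I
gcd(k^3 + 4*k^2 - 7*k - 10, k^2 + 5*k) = k + 5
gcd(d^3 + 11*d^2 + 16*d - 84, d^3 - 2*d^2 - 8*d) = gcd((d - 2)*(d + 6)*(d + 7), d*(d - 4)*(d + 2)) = 1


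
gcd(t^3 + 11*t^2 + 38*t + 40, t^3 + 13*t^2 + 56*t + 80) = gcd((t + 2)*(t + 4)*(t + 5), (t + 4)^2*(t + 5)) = t^2 + 9*t + 20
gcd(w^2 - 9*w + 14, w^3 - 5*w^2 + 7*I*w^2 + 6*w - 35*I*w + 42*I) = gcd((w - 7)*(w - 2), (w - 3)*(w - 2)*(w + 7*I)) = w - 2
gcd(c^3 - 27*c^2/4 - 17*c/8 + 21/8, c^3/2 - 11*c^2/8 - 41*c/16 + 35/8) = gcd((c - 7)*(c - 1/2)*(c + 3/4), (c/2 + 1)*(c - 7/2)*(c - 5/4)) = 1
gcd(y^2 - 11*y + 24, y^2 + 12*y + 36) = 1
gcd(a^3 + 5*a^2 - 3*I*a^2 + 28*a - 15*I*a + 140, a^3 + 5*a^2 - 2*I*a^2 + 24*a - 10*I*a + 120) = a^2 + a*(5 + 4*I) + 20*I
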